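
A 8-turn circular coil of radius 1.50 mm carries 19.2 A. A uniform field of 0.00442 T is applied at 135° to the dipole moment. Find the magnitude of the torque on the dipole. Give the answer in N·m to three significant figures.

τ ≈ 3.39×10⁻⁶ N·m

m = NIA = NIπa² = 8·(19.2)·π·(0.00150)² = 0.001086 A·m².
Torque on a magnetic dipole: τ = mB sinθ.
τ = (0.001086)(0.00442)·sin135° = 3.394×10⁻⁶ N·m.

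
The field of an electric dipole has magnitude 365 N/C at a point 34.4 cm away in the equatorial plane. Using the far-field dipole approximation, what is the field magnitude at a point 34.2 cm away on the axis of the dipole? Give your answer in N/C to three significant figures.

E ≈ 743 N/C

Dipole fields scale as 1/r³ in the far field.
The axial field is twice the equatorial field at the same r, so the geometry factor is 2/1.
E₂ = E₁ · (2/1) · (r₁/r₂)³ = 365 · 2 · (34.4/34.2)³.
(r₁/r₂)³ = (1.006)³ = 1.018.
E₂ ≈ 742.9 N/C.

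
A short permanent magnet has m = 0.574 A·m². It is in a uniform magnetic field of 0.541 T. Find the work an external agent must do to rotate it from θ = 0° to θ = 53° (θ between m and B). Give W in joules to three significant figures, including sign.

W ≈ 0.124 J

W_ext = ΔU = −mB cosθ₂ + mB cosθ₁ = mB(cosθ₁ − cosθ₂).
W = (0.574)(0.541)·(cos0° − cos53°) = (0.3105)·(+0.3982) = 0.1236 J.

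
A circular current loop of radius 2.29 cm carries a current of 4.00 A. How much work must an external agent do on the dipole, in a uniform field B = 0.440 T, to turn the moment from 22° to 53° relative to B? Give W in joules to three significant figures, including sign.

W ≈ 9.43×10⁻⁴ J

Magnetic moment m = IA = Iπa² = (4.00)·π·(0.0229)² = 0.00659 A·m².
W_ext = ΔU = −mB cosθ₂ + mB cosθ₁ = mB(cosθ₁ − cosθ₂).
W = (0.00659)(0.440)·(cos22° − cos53°) = (0.002900)·(+0.3254) = 9.434×10⁻⁴ J.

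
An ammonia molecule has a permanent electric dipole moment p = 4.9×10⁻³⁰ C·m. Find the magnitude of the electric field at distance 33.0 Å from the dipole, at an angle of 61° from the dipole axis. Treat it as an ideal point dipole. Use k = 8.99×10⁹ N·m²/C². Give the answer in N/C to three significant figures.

At angle θ the dipole field magnitude is E = (kp/r³)·√(1 + 3cos²θ).
kp/r³ = (8.99×10⁹)(4.90×10⁻³⁰) / (3.30×10⁻⁹)³ = 1.226×10⁶ N/C.
√(1 + 3cos²61°) = √(1 + 3·0.2350) = √1.7051 ≈ 1.3058.
E ≈ 1.226×10⁶ × 1.306 = 1.601×10⁶ N/C.

E ≈ 1.60×10⁶ N/C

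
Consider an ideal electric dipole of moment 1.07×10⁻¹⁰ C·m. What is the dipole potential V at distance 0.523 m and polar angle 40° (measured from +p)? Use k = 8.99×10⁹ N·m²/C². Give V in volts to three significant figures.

The dipole potential is V = kp cosθ / r².
V = (8.99×10⁹)(1.07×10⁻¹⁰)·cos40° / (0.523)² = 2.694 V.

V ≈ 2.69 V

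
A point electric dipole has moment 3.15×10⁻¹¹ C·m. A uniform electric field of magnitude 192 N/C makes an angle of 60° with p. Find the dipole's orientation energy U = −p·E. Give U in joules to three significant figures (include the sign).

U = −p·E = −pE cosθ.
U = −(3.15×10⁻¹¹)(192)·cos60° = -3.024×10⁻⁹ J.

U ≈ -3.02×10⁻⁹ J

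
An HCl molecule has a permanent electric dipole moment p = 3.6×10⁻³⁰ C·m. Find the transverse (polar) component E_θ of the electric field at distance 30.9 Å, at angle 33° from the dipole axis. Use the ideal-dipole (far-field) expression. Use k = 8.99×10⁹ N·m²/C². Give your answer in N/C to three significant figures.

E_θ ≈ 5.97×10⁵ N/C

For a dipole, E_θ = (kp sinθ)/r³.
kp/r³ = (8.99×10⁹)(3.60×10⁻³⁰)/(3.09×10⁻⁹)³ = 1.097×10⁶ N/C.
E_θ = 1.097×10⁶·sin33° = 5.974×10⁵ N/C.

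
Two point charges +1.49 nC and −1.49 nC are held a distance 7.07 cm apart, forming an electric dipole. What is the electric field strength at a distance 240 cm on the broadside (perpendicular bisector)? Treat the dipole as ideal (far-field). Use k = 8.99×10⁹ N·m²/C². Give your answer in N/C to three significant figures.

Dipole moment p = qd = (1.49×10⁻⁹ C)(0.0707 m) = 1.053×10⁻¹⁰ C·m.
In the equatorial plane E = kp/r³.
E = (8.99×10⁹)(1.053×10⁻¹⁰) / (2.40)³ = 0.06848 N/C.

E ≈ 0.0685 N/C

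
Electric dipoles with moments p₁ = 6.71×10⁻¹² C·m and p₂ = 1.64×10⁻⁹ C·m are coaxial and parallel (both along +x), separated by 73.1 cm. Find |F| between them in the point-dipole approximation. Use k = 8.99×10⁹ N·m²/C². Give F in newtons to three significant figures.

On-axis field of dipole 1 at distance r: E = 2kp₁/r³. Force on dipole 2 is F = p₂·dE/dr (gradient along axis).
dE/dr = −6kp₁/r⁴, so |F| = 6kp₁p₂/r⁴ (attractive for aligned moments).
F = 6(8.99×10⁹)(6.71×10⁻¹²)(1.64×10⁻⁹)/(0.731)⁴ = 2.079×10⁻⁹ N.

F ≈ 2.08×10⁻⁹ N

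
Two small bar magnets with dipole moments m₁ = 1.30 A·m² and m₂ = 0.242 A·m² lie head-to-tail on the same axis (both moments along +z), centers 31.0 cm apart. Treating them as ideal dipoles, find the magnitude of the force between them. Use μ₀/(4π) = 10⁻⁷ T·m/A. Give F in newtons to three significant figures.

F ≈ 2.04×10⁻⁵ N

On-axis B of dipole 1: B = (μ₀/4π)·2m₁/r³. Force on dipole 2: F = m₂·dB/dr.
dB/dr = −(μ₀/4π)·6m₁/r⁴, so |F| = (μ₀/4π)·6m₁m₂/r⁴.
F = 6(10⁻⁷)(1.30)(0.242)/(0.310)⁴ = 2.044×10⁻⁵ N.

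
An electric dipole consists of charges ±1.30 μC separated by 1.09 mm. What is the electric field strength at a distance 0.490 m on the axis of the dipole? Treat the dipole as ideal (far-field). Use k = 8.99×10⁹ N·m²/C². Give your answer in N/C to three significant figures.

Dipole moment p = qd = (1.30×10⁻⁶ C)(0.00109 m) = 1.417×10⁻⁹ C·m.
On the dipole axis E = 2kp/r³.
E = 2·(8.99×10⁹)(1.417×10⁻⁹) / (0.490)³ = 216.6 N/C.

E ≈ 217 N/C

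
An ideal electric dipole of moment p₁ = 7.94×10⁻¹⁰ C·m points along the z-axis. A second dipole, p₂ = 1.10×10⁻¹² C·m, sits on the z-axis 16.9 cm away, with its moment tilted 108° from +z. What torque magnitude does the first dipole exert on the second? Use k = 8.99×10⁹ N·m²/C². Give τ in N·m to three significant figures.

The second dipole sits on the axis of the first, so the field there is axial: E₁ = 2kp₁/r³ along +z.
E₁ = 2(8.99×10⁹)(7.94×10⁻¹⁰)/(0.169)³ = 2958 N/C.
Torque on the second dipole: τ = p₂ E₁ sinθ.
τ = (1.10×10⁻¹²)(2958)·sin108° = 3.094×10⁻⁹ N·m.

τ ≈ 3.09×10⁻⁹ N·m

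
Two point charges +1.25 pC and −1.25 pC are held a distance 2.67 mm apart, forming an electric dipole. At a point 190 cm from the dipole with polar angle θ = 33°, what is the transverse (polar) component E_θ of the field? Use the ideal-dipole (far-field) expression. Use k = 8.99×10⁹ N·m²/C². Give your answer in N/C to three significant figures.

Dipole moment p = qd = (1.25×10⁻¹² C)(0.00267 m) = 3.338×10⁻¹⁵ C·m.
For a dipole, E_θ = (kp sinθ)/r³.
kp/r³ = (8.99×10⁹)(3.338×10⁻¹⁵)/(1.90)³ = 4.375×10⁻⁶ N/C.
E_θ = 4.375×10⁻⁶·sin33° = 2.383×10⁻⁶ N/C.

E_θ ≈ 2.38×10⁻⁶ N/C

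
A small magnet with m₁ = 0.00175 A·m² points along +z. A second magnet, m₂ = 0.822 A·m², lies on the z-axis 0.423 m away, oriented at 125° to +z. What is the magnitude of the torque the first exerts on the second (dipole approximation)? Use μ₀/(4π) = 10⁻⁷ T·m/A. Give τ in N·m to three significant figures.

Dipole B is on the axis of dipole A, so B₁ there is axial: B₁ = (μ₀/4π)·2m₁/r³ along +z.
B₁ = 2(10⁻⁷)(0.00175)/(0.423)³ = 4.624×10⁻⁹ T.
τ = m₂ B₁ sinθ.
τ = (0.822)(4.624×10⁻⁹)·sin125° = 3.114×10⁻⁹ N·m.

τ ≈ 3.11×10⁻⁹ N·m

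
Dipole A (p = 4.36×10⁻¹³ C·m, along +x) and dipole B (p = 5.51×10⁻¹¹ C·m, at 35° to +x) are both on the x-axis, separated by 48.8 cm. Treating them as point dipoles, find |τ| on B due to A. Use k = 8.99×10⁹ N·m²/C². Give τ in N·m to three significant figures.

The second dipole sits on the axis of the first, so the field there is axial: E₁ = 2kp₁/r³ along +x.
E₁ = 2(8.99×10⁹)(4.36×10⁻¹³)/(0.488)³ = 0.06746 N/C.
Torque on the second dipole: τ = p₂ E₁ sinθ.
τ = (5.51×10⁻¹¹)(0.06746)·sin35° = 2.132×10⁻¹² N·m.

τ ≈ 2.13×10⁻¹² N·m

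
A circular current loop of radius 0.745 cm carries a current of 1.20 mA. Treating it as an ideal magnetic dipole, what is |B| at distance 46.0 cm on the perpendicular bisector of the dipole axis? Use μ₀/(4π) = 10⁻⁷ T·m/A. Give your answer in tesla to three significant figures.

B ≈ 2.15×10⁻¹³ T

Magnetic moment m = IA = Iπa² = (0.00120)·π·(0.00745)² = 2.092×10⁻⁷ A·m².
In the equatorial plane B = (μ₀/4π)·m/r³ (half the axial value).
B = (10⁻⁷)·(2.092×10⁻⁷) / (0.460)³ = 2.149×10⁻¹³ T.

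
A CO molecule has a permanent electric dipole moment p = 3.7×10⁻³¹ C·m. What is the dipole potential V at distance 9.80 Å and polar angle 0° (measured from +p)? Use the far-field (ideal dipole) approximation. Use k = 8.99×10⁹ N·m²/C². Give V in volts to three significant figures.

The dipole potential is V = kp cosθ / r².
V = (8.99×10⁹)(3.70×10⁻³¹)·cos0° / (9.80×10⁻¹⁰)² = 0.003463 V.

V ≈ 0.00346 V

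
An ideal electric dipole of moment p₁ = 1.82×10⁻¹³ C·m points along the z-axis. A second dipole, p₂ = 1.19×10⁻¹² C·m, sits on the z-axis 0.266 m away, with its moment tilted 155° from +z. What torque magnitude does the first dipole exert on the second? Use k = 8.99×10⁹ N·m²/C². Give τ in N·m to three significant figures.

τ ≈ 8.74×10⁻¹⁴ N·m

The second dipole sits on the axis of the first, so the field there is axial: E₁ = 2kp₁/r³ along +z.
E₁ = 2(8.99×10⁹)(1.82×10⁻¹³)/(0.266)³ = 0.1739 N/C.
Torque on the second dipole: τ = p₂ E₁ sinθ.
τ = (1.19×10⁻¹²)(0.1739)·sin155° = 8.744×10⁻¹⁴ N·m.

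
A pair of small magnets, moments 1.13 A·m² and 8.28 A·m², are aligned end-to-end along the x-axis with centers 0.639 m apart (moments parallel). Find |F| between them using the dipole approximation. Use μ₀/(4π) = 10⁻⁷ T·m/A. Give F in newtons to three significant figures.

On-axis B of dipole 1: B = (μ₀/4π)·2m₁/r³. Force on dipole 2: F = m₂·dB/dr.
dB/dr = −(μ₀/4π)·6m₁/r⁴, so |F| = (μ₀/4π)·6m₁m₂/r⁴.
F = 6(10⁻⁷)(1.13)(8.28)/(0.639)⁴ = 3.367×10⁻⁵ N.

F ≈ 3.37×10⁻⁵ N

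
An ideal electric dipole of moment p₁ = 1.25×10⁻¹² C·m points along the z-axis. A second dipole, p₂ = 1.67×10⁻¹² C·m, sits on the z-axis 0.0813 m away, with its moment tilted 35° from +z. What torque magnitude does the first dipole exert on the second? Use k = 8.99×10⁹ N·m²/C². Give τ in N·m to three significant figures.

The second dipole sits on the axis of the first, so the field there is axial: E₁ = 2kp₁/r³ along +z.
E₁ = 2(8.99×10⁹)(1.25×10⁻¹²)/(0.0813)³ = 41.82 N/C.
Torque on the second dipole: τ = p₂ E₁ sinθ.
τ = (1.67×10⁻¹²)(41.82)·sin35° = 4.006×10⁻¹¹ N·m.

τ ≈ 4.01×10⁻¹¹ N·m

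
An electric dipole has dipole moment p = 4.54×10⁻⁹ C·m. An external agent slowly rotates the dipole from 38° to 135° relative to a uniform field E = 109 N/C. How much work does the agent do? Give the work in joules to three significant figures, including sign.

W_ext = ΔU = U(θ₂) − U(θ₁) = −pE cosθ₂ − (−pE cosθ₁) = pE(cosθ₁ − cosθ₂).
W = (4.54×10⁻⁹)(109)·(cos38° − cos135°) = (4.949×10⁻⁷)·(+1.4951) = 7.399×10⁻⁷ J.

W ≈ 7.40×10⁻⁷ J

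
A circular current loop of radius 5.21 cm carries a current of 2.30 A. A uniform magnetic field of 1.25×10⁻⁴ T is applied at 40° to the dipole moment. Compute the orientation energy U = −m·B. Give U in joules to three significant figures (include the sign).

U ≈ -1.88×10⁻⁶ J

Magnetic moment m = IA = Iπa² = (2.30)·π·(0.0521)² = 0.01961 A·m².
U = −m·B = −mB cosθ.
U = −(0.01961)(1.25×10⁻⁴)·cos40° = -1.878×10⁻⁶ J.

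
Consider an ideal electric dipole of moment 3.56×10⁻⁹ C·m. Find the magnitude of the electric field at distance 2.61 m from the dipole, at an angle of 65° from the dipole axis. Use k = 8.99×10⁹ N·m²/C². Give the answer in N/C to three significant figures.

E ≈ 2.23 N/C

At angle θ the dipole field magnitude is E = (kp/r³)·√(1 + 3cos²θ).
kp/r³ = (8.99×10⁹)(3.56×10⁻⁹) / (2.61)³ = 1.800 N/C.
√(1 + 3cos²65°) = √(1 + 3·0.1786) = √1.5358 ≈ 1.2393.
E ≈ 1.800 × 1.239 = 2.231 N/C.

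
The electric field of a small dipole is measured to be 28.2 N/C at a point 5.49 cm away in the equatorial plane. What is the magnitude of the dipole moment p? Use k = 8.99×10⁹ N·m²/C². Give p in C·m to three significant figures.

p ≈ 5.19×10⁻¹³ C·m

In the equatorial plane E = kp/r³, so p = Er³/(k).
p = (28.2)·(0.0549)³ / (8.99×10⁹) = 5.190×10⁻¹³ C·m.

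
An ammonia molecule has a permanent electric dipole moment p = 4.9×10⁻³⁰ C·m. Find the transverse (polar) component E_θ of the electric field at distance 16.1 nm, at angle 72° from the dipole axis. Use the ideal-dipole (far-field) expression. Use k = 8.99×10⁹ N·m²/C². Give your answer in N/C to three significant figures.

For a dipole, E_θ = (kp sinθ)/r³.
kp/r³ = (8.99×10⁹)(4.90×10⁻³⁰)/(1.61×10⁻⁸)³ = 1.056×10⁴ N/C.
E_θ = 1.056×10⁴·sin72° = 1.004×10⁴ N/C.

E_θ ≈ 1.00×10⁴ N/C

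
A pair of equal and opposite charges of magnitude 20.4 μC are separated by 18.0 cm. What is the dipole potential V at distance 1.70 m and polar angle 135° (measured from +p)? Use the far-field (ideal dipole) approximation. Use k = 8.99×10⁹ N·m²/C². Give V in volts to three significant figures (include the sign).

V ≈ -8080 V

Dipole moment p = qd = (2.04×10⁻⁵ C)(0.180 m) = 3.672×10⁻⁶ C·m.
The dipole potential is V = kp cosθ / r².
V = (8.99×10⁹)(3.672×10⁻⁶)·cos135° / (1.70)² = -8077 V.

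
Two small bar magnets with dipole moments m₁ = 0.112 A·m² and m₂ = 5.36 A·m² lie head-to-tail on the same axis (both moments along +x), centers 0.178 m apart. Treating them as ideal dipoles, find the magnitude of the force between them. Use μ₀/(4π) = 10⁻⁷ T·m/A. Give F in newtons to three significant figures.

On-axis B of dipole 1: B = (μ₀/4π)·2m₁/r³. Force on dipole 2: F = m₂·dB/dr.
dB/dr = −(μ₀/4π)·6m₁/r⁴, so |F| = (μ₀/4π)·6m₁m₂/r⁴.
F = 6(10⁻⁷)(0.112)(5.36)/(0.178)⁴ = 3.588×10⁻⁴ N.

F ≈ 3.59×10⁻⁴ N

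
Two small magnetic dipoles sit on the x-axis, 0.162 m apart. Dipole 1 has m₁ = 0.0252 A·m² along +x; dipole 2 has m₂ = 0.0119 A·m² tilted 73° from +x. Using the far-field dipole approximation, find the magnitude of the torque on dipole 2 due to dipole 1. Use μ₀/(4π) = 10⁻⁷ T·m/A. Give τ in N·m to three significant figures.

τ ≈ 1.35×10⁻⁸ N·m

Dipole B is on the axis of dipole A, so B₁ there is axial: B₁ = (μ₀/4π)·2m₁/r³ along +x.
B₁ = 2(10⁻⁷)(0.0252)/(0.162)³ = 1.185×10⁻⁶ T.
τ = m₂ B₁ sinθ.
τ = (0.0119)(1.185×10⁻⁶)·sin73° = 1.349×10⁻⁸ N·m.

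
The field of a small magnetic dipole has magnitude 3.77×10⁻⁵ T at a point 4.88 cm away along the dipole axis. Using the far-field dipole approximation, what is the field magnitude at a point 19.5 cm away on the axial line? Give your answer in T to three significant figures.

B ≈ 5.91×10⁻⁷ T

Dipole fields scale as 1/r³ in the far field; the geometry is the same at both points.
B₂ = B₁ · (r₁/r₂)³ = 3.77×10⁻⁵ · (4.88/19.5)³.
(r₁/r₂)³ = (0.2503)³ = 0.01567.
B₂ ≈ 5.909×10⁻⁷ T.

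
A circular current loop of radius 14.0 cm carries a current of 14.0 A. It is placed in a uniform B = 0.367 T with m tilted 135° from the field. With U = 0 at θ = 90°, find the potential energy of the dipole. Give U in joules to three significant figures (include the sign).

Magnetic moment m = IA = Iπa² = (14.0)·π·(0.140)² = 0.8621 A·m².
U = −m·B = −mB cosθ.
U = −(0.8621)(0.367)·cos135° = 0.2237 J.

U ≈ 0.224 J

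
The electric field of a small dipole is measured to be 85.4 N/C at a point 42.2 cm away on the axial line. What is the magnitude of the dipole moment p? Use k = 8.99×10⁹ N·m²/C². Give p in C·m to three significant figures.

p ≈ 3.57×10⁻¹⁰ C·m

On axis E = 2kp/r³, so p = Er³/(2k).
p = (85.4)·(0.422)³ / (2·8.99×10⁹) = 3.569×10⁻¹⁰ C·m.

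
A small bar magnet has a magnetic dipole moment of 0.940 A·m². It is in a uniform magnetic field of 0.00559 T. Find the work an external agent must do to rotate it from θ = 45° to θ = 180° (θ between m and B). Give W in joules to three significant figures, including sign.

W ≈ 0.00897 J

W_ext = ΔU = −mB cosθ₂ + mB cosθ₁ = mB(cosθ₁ − cosθ₂).
W = (0.940)(0.00559)·(cos45° − cos180°) = (0.005255)·(+1.7071) = 0.008970 J.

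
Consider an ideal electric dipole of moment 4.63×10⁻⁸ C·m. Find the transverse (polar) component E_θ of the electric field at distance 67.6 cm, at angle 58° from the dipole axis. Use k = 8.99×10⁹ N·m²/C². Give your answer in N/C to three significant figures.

For a dipole, E_θ = (kp sinθ)/r³.
kp/r³ = (8.99×10⁹)(4.63×10⁻⁸)/(0.676)³ = 1347 N/C.
E_θ = 1347·sin58° = 1143 N/C.

E_θ ≈ 1140 N/C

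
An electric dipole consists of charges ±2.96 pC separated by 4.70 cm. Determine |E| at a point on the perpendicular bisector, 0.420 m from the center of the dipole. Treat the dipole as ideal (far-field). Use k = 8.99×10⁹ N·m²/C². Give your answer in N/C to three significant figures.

E ≈ 0.0169 N/C

Dipole moment p = qd = (2.96×10⁻¹² C)(0.0470 m) = 1.391×10⁻¹³ C·m.
In the equatorial plane E = kp/r³.
E = (8.99×10⁹)(1.391×10⁻¹³) / (0.420)³ = 0.01688 N/C.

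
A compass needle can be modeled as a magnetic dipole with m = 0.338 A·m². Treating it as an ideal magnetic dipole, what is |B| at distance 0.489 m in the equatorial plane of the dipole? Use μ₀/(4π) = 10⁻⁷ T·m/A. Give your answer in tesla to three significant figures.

In the equatorial plane B = (μ₀/4π)·m/r³ (half the axial value).
B = (10⁻⁷)·(0.338) / (0.489)³ = 2.891×10⁻⁷ T.

B ≈ 2.89×10⁻⁷ T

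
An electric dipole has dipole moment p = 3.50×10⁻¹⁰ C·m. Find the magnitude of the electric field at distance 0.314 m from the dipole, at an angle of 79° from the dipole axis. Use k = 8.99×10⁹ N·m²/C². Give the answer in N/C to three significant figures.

E ≈ 107 N/C

At angle θ the dipole field magnitude is E = (kp/r³)·√(1 + 3cos²θ).
kp/r³ = (8.99×10⁹)(3.50×10⁻¹⁰) / (0.314)³ = 101.6 N/C.
√(1 + 3cos²79°) = √(1 + 3·0.0364) = √1.1092 ≈ 1.0532.
E ≈ 101.6 × 1.053 = 107.0 N/C.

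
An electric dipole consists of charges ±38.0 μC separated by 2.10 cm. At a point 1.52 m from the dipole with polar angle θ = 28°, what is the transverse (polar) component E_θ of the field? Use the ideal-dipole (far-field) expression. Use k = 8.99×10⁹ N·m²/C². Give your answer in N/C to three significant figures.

Dipole moment p = qd = (3.80×10⁻⁵ C)(0.0210 m) = 7.98×10⁻⁷ C·m.
For a dipole, E_θ = (kp sinθ)/r³.
kp/r³ = (8.99×10⁹)(7.98×10⁻⁷)/(1.52)³ = 2043 N/C.
E_θ = 2043·sin28° = 959.0 N/C.

E_θ ≈ 959 N/C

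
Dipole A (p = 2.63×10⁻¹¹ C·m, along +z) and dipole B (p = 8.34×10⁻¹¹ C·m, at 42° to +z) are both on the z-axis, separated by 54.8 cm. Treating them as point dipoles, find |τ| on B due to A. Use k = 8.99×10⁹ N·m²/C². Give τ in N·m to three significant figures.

τ ≈ 1.60×10⁻¹⁰ N·m

The second dipole sits on the axis of the first, so the field there is axial: E₁ = 2kp₁/r³ along +z.
E₁ = 2(8.99×10⁹)(2.63×10⁻¹¹)/(0.548)³ = 2.873 N/C.
Torque on the second dipole: τ = p₂ E₁ sinθ.
τ = (8.34×10⁻¹¹)(2.873)·sin42° = 1.604×10⁻¹⁰ N·m.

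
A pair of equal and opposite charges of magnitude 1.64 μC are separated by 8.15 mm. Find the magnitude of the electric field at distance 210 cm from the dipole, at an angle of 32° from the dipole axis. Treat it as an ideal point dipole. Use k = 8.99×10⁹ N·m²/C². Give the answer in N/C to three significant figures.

E ≈ 23.1 N/C

Dipole moment p = qd = (1.64×10⁻⁶ C)(0.00815 m) = 1.337×10⁻⁸ C·m.
At angle θ the dipole field magnitude is E = (kp/r³)·√(1 + 3cos²θ).
kp/r³ = (8.99×10⁹)(1.337×10⁻⁸) / (2.10)³ = 12.98 N/C.
√(1 + 3cos²32°) = √(1 + 3·0.7192) = √3.1576 ≈ 1.7770.
E ≈ 12.98 × 1.777 = 23.06 N/C.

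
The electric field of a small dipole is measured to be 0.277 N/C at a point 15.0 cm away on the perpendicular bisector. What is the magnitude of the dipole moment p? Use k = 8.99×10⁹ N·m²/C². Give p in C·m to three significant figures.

In the equatorial plane E = kp/r³, so p = Er³/(k).
p = (0.277)·(0.150)³ / (8.99×10⁹) = 1.040×10⁻¹³ C·m.

p ≈ 1.04×10⁻¹³ C·m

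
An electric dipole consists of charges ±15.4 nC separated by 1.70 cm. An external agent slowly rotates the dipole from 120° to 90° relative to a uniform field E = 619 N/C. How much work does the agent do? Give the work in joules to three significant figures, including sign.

W ≈ -8.10×10⁻⁸ J

Dipole moment p = qd = (1.54×10⁻⁸ C)(0.0170 m) = 2.618×10⁻¹⁰ C·m.
W_ext = ΔU = U(θ₂) − U(θ₁) = −pE cosθ₂ − (−pE cosθ₁) = pE(cosθ₁ − cosθ₂).
W = (2.618×10⁻¹⁰)(619)·(cos120° − cos90°) = (1.621×10⁻⁷)·(-0.5000) = -8.103×10⁻⁸ J.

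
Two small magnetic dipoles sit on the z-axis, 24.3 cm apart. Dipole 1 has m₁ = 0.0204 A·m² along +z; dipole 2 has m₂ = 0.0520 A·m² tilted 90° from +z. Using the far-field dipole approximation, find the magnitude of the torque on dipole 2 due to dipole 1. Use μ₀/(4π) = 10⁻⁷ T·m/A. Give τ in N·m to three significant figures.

τ ≈ 1.48×10⁻⁸ N·m

Dipole B is on the axis of dipole A, so B₁ there is axial: B₁ = (μ₀/4π)·2m₁/r³ along +z.
B₁ = 2(10⁻⁷)(0.0204)/(0.243)³ = 2.843×10⁻⁷ T.
τ = m₂ B₁ sinθ.
τ = (0.0520)(2.843×10⁻⁷)·sin90° = 1.479×10⁻⁸ N·m.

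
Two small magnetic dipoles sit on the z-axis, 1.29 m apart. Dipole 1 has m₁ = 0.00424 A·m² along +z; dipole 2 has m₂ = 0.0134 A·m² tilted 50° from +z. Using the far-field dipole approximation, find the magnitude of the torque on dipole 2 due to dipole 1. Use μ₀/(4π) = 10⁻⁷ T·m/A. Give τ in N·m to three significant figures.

τ ≈ 4.05×10⁻¹² N·m

Dipole B is on the axis of dipole A, so B₁ there is axial: B₁ = (μ₀/4π)·2m₁/r³ along +z.
B₁ = 2(10⁻⁷)(0.00424)/(1.29)³ = 3.950×10⁻¹⁰ T.
τ = m₂ B₁ sinθ.
τ = (0.0134)(3.950×10⁻¹⁰)·sin50° = 4.055×10⁻¹² N·m.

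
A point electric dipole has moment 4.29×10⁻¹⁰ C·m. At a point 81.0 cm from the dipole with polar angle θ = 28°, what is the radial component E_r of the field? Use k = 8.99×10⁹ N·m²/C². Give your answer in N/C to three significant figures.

E_r ≈ 12.8 N/C

For a dipole, E_r = (2kp cosθ)/r³.
kp/r³ = (8.99×10⁹)(4.29×10⁻¹⁰)/(0.810)³ = 7.257 N/C.
E_r = 2·7.257·cos28° = 12.82 N/C.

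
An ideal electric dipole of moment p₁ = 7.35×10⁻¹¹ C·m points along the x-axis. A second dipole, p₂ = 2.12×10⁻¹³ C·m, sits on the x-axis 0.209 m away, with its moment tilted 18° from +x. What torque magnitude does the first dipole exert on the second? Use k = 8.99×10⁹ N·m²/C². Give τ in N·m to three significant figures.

The second dipole sits on the axis of the first, so the field there is axial: E₁ = 2kp₁/r³ along +x.
E₁ = 2(8.99×10⁹)(7.35×10⁻¹¹)/(0.209)³ = 144.8 N/C.
Torque on the second dipole: τ = p₂ E₁ sinθ.
τ = (2.12×10⁻¹³)(144.8)·sin18° = 9.483×10⁻¹² N·m.

τ ≈ 9.48×10⁻¹² N·m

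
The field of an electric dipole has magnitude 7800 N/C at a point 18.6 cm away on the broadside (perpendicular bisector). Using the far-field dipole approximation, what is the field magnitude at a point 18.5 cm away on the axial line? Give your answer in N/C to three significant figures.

E ≈ 1.59×10⁴ N/C

Dipole fields scale as 1/r³ in the far field.
The axial field is twice the equatorial field at the same r, so the geometry factor is 2/1.
E₂ = E₁ · (2/1) · (r₁/r₂)³ = 7800 · 2 · (18.6/18.5)³.
(r₁/r₂)³ = (1.005)³ = 1.016.
E₂ ≈ 1.585×10⁴ N/C.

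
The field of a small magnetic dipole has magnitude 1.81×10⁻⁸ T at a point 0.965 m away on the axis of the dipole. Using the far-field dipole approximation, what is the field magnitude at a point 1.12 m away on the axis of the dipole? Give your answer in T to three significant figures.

B ≈ 1.16×10⁻⁸ T

Dipole fields scale as 1/r³ in the far field; the geometry is the same at both points.
B₂ = B₁ · (r₁/r₂)³ = 1.81×10⁻⁸ · (0.965/1.12)³.
(r₁/r₂)³ = (0.8616)³ = 0.6396.
B₂ ≈ 1.158×10⁻⁸ T.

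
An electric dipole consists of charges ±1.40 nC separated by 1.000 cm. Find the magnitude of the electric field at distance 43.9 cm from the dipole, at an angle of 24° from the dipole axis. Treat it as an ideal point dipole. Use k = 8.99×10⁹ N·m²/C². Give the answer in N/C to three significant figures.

E ≈ 2.78 N/C

Dipole moment p = qd = (1.40×10⁻⁹ C)(0.0100 m) = 1.40×10⁻¹¹ C·m.
At angle θ the dipole field magnitude is E = (kp/r³)·√(1 + 3cos²θ).
kp/r³ = (8.99×10⁹)(1.40×10⁻¹¹) / (0.439)³ = 1.488 N/C.
√(1 + 3cos²24°) = √(1 + 3·0.8346) = √3.5037 ≈ 1.8718.
E ≈ 1.488 × 1.872 = 2.785 N/C.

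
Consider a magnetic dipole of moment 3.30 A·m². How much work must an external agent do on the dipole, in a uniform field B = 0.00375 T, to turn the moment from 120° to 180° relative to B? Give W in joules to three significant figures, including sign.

W ≈ 0.00619 J

W_ext = ΔU = −mB cosθ₂ + mB cosθ₁ = mB(cosθ₁ − cosθ₂).
W = (3.30)(0.00375)·(cos120° − cos180°) = (0.01237)·(+0.5000) = 0.006188 J.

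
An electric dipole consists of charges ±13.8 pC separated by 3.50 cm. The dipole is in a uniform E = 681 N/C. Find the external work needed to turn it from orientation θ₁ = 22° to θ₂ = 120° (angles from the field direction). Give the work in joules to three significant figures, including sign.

Dipole moment p = qd = (1.38×10⁻¹¹ C)(0.0350 m) = 4.83×10⁻¹³ C·m.
W_ext = ΔU = U(θ₂) − U(θ₁) = −pE cosθ₂ − (−pE cosθ₁) = pE(cosθ₁ − cosθ₂).
W = (4.83×10⁻¹³)(681)·(cos22° − cos120°) = (3.289×10⁻¹⁰)·(+1.4272) = 4.694×10⁻¹⁰ J.

W ≈ 4.69×10⁻¹⁰ J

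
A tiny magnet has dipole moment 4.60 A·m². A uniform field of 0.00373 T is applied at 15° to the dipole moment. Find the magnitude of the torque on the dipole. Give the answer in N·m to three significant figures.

τ ≈ 0.00444 N·m

Torque on a magnetic dipole: τ = mB sinθ.
τ = (4.60)(0.00373)·sin15° = 0.004441 N·m.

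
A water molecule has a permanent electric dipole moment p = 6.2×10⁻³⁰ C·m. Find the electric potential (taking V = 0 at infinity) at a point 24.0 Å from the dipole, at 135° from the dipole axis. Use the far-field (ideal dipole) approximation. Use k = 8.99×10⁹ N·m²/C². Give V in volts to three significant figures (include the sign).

V ≈ -0.00684 V

The dipole potential is V = kp cosθ / r².
V = (8.99×10⁹)(6.20×10⁻³⁰)·cos135° / (2.40×10⁻⁹)² = -0.006842 V.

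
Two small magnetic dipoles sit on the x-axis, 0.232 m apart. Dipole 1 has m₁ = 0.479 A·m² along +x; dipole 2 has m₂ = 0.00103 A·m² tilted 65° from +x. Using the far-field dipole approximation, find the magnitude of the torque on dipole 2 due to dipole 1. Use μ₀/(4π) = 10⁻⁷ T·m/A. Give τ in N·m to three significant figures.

Dipole B is on the axis of dipole A, so B₁ there is axial: B₁ = (μ₀/4π)·2m₁/r³ along +x.
B₁ = 2(10⁻⁷)(0.479)/(0.232)³ = 7.672×10⁻⁶ T.
τ = m₂ B₁ sinθ.
τ = (0.00103)(7.672×10⁻⁶)·sin65° = 7.162×10⁻⁹ N·m.

τ ≈ 7.16×10⁻⁹ N·m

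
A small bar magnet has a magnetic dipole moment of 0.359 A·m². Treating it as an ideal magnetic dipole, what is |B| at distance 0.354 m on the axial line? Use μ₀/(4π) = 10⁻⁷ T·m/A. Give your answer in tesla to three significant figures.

B ≈ 1.62×10⁻⁶ T

On axis B = (μ₀/4π)·2m/r³.
B = 2·(10⁻⁷)·(0.359) / (0.354)³ = 1.619×10⁻⁶ T.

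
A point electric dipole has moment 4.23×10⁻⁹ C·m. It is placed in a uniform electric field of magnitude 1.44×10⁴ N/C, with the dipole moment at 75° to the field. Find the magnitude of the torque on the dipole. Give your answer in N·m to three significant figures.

Torque on an electric dipole: τ = pE sinθ.
τ = (4.23×10⁻⁹)(1.44×10⁴)·sin75° = 5.884×10⁻⁵ N·m.

τ ≈ 5.88×10⁻⁵ N·m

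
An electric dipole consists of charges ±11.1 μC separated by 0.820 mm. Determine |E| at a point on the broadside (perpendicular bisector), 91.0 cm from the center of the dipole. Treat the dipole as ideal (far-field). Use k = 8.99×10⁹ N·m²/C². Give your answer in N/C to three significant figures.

Dipole moment p = qd = (1.11×10⁻⁵ C)(8.20×10⁻⁴ m) = 9.102×10⁻⁹ C·m.
In the equatorial plane E = kp/r³.
E = (8.99×10⁹)(9.102×10⁻⁹) / (0.910)³ = 108.6 N/C.

E ≈ 109 N/C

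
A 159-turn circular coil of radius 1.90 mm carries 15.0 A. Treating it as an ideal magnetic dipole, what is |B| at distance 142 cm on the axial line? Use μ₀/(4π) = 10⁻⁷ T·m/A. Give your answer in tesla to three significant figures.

m = NIA = NIπa² = 159·(15.0)·π·(0.00190)² = 0.02705 A·m².
On axis B = (μ₀/4π)·2m/r³.
B = 2·(10⁻⁷)·(0.02705) / (1.42)³ = 1.889×10⁻⁹ T.

B ≈ 1.89×10⁻⁹ T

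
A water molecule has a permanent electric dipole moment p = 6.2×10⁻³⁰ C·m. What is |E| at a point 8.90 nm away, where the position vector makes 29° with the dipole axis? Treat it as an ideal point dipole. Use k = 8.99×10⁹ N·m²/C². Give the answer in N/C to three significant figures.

At angle θ the dipole field magnitude is E = (kp/r³)·√(1 + 3cos²θ).
kp/r³ = (8.99×10⁹)(6.20×10⁻³⁰) / (8.90×10⁻⁹)³ = 7.906×10⁴ N/C.
√(1 + 3cos²29°) = √(1 + 3·0.7650) = √3.2949 ≈ 1.8152.
E ≈ 7.906×10⁴ × 1.815 = 1.435×10⁵ N/C.

E ≈ 1.44×10⁵ N/C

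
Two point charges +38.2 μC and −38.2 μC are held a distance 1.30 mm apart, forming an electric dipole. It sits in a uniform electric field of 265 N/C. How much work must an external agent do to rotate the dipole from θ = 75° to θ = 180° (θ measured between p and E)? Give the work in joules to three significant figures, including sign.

W ≈ 1.66×10⁻⁵ J

Dipole moment p = qd = (3.82×10⁻⁵ C)(0.00130 m) = 4.966×10⁻⁸ C·m.
W_ext = ΔU = U(θ₂) − U(θ₁) = −pE cosθ₂ − (−pE cosθ₁) = pE(cosθ₁ − cosθ₂).
W = (4.966×10⁻⁸)(265)·(cos75° − cos180°) = (1.316×10⁻⁵)·(+1.2588) = 1.657×10⁻⁵ J.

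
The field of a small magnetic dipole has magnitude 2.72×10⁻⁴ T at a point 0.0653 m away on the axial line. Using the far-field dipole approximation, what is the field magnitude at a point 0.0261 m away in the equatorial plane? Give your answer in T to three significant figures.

Dipole fields scale as 1/r³ in the far field.
The axial field is twice the equatorial field at the same r, so the geometry factor is 1/2.
B₂ = B₁ · (1/2) · (r₁/r₂)³ = 2.72×10⁻⁴ · 0.5 · (0.0653/0.0261)³.
(r₁/r₂)³ = (2.502)³ = 15.66.
B₂ ≈ 0.002130 T.

B ≈ 0.00213 T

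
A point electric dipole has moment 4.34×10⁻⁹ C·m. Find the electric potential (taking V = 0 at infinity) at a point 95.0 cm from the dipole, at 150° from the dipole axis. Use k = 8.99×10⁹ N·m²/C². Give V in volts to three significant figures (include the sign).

V ≈ -37.4 V

The dipole potential is V = kp cosθ / r².
V = (8.99×10⁹)(4.34×10⁻⁹)·cos150° / (0.950)² = -37.44 V.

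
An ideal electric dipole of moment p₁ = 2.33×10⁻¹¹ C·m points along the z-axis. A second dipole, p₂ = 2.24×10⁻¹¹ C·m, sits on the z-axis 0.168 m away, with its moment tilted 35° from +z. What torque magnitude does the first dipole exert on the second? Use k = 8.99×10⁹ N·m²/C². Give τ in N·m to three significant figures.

The second dipole sits on the axis of the first, so the field there is axial: E₁ = 2kp₁/r³ along +z.
E₁ = 2(8.99×10⁹)(2.33×10⁻¹¹)/(0.168)³ = 88.35 N/C.
Torque on the second dipole: τ = p₂ E₁ sinθ.
τ = (2.24×10⁻¹¹)(88.35)·sin35° = 1.135×10⁻⁹ N·m.

τ ≈ 1.14×10⁻⁹ N·m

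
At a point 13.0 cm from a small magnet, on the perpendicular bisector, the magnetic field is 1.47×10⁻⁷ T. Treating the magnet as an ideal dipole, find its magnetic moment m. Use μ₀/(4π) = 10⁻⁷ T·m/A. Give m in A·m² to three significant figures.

m ≈ 0.00323 A·m²

In the equatorial plane B = (μ₀/4π)·m/r³, so m = Br³·4π/(μ₀).
m = (1.47×10⁻⁷)·(0.130)³ / (10⁻⁷) = 0.003230 A·m².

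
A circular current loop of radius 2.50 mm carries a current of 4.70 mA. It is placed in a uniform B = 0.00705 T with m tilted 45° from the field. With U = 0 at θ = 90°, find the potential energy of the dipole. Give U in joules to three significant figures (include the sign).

Magnetic moment m = IA = Iπa² = (0.00470)·π·(0.00250)² = 9.228×10⁻⁸ A·m².
U = −m·B = −mB cosθ.
U = −(9.228×10⁻⁸)(0.00705)·cos45° = -4.600×10⁻¹⁰ J.

U ≈ -4.60×10⁻¹⁰ J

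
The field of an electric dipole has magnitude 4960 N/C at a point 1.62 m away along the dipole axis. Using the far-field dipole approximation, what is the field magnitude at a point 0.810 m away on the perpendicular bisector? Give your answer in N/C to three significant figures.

Dipole fields scale as 1/r³ in the far field.
The axial field is twice the equatorial field at the same r, so the geometry factor is 1/2.
E₂ = E₁ · (1/2) · (r₁/r₂)³ = 4960 · 0.5 · (1.62/0.810)³.
(r₁/r₂)³ = (2)³ = 8.
E₂ ≈ 1.984×10⁴ N/C.

E ≈ 1.98×10⁴ N/C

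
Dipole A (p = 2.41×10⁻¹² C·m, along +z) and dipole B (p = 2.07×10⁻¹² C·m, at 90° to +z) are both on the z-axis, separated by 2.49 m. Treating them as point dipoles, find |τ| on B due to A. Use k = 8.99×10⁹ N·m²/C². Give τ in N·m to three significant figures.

τ ≈ 5.81×10⁻¹⁵ N·m

The second dipole sits on the axis of the first, so the field there is axial: E₁ = 2kp₁/r³ along +z.
E₁ = 2(8.99×10⁹)(2.41×10⁻¹²)/(2.49)³ = 0.002807 N/C.
Torque on the second dipole: τ = p₂ E₁ sinθ.
τ = (2.07×10⁻¹²)(0.002807)·sin90° = 5.810×10⁻¹⁵ N·m.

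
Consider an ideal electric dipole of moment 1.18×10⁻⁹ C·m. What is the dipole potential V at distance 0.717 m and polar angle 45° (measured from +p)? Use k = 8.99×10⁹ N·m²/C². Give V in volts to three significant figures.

V ≈ 14.6 V

The dipole potential is V = kp cosθ / r².
V = (8.99×10⁹)(1.18×10⁻⁹)·cos45° / (0.717)² = 14.59 V.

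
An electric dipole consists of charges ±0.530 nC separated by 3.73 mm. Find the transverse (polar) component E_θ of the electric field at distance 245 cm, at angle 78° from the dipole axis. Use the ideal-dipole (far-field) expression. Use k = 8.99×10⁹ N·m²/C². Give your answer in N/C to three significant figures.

E_θ ≈ 0.00118 N/C

Dipole moment p = qd = (5.30×10⁻¹⁰ C)(0.00373 m) = 1.977×10⁻¹² C·m.
For a dipole, E_θ = (kp sinθ)/r³.
kp/r³ = (8.99×10⁹)(1.977×10⁻¹²)/(2.45)³ = 0.001209 N/C.
E_θ = 0.001209·sin78° = 0.001182 N/C.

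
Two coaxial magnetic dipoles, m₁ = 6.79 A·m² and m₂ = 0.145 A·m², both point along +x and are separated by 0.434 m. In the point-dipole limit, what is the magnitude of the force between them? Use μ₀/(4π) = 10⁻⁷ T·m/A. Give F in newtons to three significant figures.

F ≈ 1.67×10⁻⁵ N

On-axis B of dipole 1: B = (μ₀/4π)·2m₁/r³. Force on dipole 2: F = m₂·dB/dr.
dB/dr = −(μ₀/4π)·6m₁/r⁴, so |F| = (μ₀/4π)·6m₁m₂/r⁴.
F = 6(10⁻⁷)(6.79)(0.145)/(0.434)⁴ = 1.665×10⁻⁵ N.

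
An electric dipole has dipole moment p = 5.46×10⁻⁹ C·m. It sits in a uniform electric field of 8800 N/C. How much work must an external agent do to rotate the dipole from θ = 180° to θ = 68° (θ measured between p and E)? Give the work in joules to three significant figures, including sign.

W ≈ -6.60×10⁻⁵ J

W_ext = ΔU = U(θ₂) − U(θ₁) = −pE cosθ₂ − (−pE cosθ₁) = pE(cosθ₁ − cosθ₂).
W = (5.46×10⁻⁹)(8800)·(cos180° − cos68°) = (4.805×10⁻⁵)·(-1.3746) = -6.605×10⁻⁵ J.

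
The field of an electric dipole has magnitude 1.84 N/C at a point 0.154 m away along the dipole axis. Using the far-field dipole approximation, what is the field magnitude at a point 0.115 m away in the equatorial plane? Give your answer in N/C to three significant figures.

Dipole fields scale as 1/r³ in the far field.
The axial field is twice the equatorial field at the same r, so the geometry factor is 1/2.
E₂ = E₁ · (1/2) · (r₁/r₂)³ = 1.84 · 0.5 · (0.154/0.115)³.
(r₁/r₂)³ = (1.339)³ = 2.401.
E₂ ≈ 2.209 N/C.

E ≈ 2.21 N/C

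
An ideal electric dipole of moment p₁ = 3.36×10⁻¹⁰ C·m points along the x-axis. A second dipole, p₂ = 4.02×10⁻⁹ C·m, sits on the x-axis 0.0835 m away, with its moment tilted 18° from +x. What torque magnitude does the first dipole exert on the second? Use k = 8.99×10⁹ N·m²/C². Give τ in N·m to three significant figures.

The second dipole sits on the axis of the first, so the field there is axial: E₁ = 2kp₁/r³ along +x.
E₁ = 2(8.99×10⁹)(3.36×10⁻¹⁰)/(0.0835)³ = 1.038×10⁴ N/C.
Torque on the second dipole: τ = p₂ E₁ sinθ.
τ = (4.02×10⁻⁹)(1.038×10⁴)·sin18° = 1.289×10⁻⁵ N·m.

τ ≈ 1.29×10⁻⁵ N·m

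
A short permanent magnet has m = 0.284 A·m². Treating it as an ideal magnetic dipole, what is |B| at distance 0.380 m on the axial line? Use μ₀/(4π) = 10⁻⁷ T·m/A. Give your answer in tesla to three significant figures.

B ≈ 1.04×10⁻⁶ T

On axis B = (μ₀/4π)·2m/r³.
B = 2·(10⁻⁷)·(0.284) / (0.380)³ = 1.035×10⁻⁶ T.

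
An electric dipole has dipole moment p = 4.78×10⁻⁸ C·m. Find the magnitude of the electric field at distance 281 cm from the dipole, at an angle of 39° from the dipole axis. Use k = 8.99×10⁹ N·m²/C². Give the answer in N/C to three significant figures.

E ≈ 32.5 N/C

At angle θ the dipole field magnitude is E = (kp/r³)·√(1 + 3cos²θ).
kp/r³ = (8.99×10⁹)(4.78×10⁻⁸) / (2.81)³ = 19.37 N/C.
√(1 + 3cos²39°) = √(1 + 3·0.6040) = √2.8119 ≈ 1.6769.
E ≈ 19.37 × 1.677 = 32.48 N/C.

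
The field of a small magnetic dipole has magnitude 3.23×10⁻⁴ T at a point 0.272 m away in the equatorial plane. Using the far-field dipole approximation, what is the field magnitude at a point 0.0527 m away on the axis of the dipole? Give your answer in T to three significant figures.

Dipole fields scale as 1/r³ in the far field.
The axial field is twice the equatorial field at the same r, so the geometry factor is 2/1.
B₂ = B₁ · (2/1) · (r₁/r₂)³ = 3.23×10⁻⁴ · 2 · (0.272/0.0527)³.
(r₁/r₂)³ = (5.161)³ = 137.5.
B₂ ≈ 0.08882 T.

B ≈ 0.0888 T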